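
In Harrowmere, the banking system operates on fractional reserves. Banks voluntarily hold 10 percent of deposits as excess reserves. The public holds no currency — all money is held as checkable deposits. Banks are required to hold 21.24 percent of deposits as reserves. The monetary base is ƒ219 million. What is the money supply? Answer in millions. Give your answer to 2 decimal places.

The money multiplier is m = 1 / (rr + e) = 1 / (0.2124 + 0.1) ≈ 3.201024.
So M = m × MB = 3.201024 × 219 ≈ 701.0243 million.

ƒ701.02 million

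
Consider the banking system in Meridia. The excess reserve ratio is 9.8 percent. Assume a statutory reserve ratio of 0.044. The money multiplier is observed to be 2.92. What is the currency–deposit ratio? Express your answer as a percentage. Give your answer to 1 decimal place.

30.5%

Using m = 2.92. From m = (1 + c)/(c + rr + e), rearranging gives 1 + c = m·(c + rr + e), so c·(1 − m) = m·(rr + e) − 1.
Hence c = [m·(rr + e) − 1]/(1 − m) = [2.92 × (0.044 + 0.098) − 1] / (1 − 2.92) = 0.304875.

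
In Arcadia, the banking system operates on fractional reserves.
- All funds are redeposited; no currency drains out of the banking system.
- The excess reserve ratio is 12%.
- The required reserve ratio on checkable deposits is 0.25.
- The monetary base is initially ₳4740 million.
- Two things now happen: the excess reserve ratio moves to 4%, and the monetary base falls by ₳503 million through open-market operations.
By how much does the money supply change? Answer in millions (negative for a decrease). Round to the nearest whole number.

Before: m₁ = 1 / (0.25 + 0.12) ≈ 2.70270, MB₁ = 4740, so M₁ = 2.70270 × 4740 = 12810.798 million.
After: m₂ = 1 / (0.25 + 0.04) ≈ 3.44828, MB₂ = 4740 − 503 = 4237, so M₂ = 3.44828 × 4237 ≈ 14610.3624 million.
ΔM = M₂ − M₁ = 14610.3624 − 12810.798 = 1799.5644 million.

₳1800 million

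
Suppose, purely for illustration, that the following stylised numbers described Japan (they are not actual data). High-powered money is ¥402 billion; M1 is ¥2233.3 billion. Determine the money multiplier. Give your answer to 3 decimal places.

The money multiplier is m = M / MB = 2233.3 / 402 ≈ 5.55547.

5.555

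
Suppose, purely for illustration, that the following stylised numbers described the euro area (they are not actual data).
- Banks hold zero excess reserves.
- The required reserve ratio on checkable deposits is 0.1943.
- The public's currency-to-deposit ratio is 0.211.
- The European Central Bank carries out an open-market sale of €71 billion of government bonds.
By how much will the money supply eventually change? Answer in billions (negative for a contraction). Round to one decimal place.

The money multiplier is m = (1 + c) / (rr + c) = (1 + 0.211) / (0.1943 + 0.211) ≈ 2.9879.
The sale removes 71 billion of base, so ΔM = m × ΔMB = 2.9879 × (−71) = -212.1409 billion.

-212.1 billion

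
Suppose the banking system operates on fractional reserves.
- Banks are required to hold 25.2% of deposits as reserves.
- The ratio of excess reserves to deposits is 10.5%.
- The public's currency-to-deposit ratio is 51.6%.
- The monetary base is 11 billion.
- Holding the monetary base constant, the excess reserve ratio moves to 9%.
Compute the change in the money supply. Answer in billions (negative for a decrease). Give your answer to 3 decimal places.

0.334 billion

Initially m₁ = (1 + 0.516) / (0.252 + 0.105 + 0.516) ≈ 1.736541, so M₁ = 1.736541 × 11 ≈ 19.102 billion.
After the change m₂ = (1 + 0.516) / (0.252 + 0.09 + 0.516) ≈ 1.766900, so M₂ = 1.766900 × 11 = 19.4359 billion.
ΔM = M₂ − M₁ = 19.4359 − 19.102 = 0.3339 billion.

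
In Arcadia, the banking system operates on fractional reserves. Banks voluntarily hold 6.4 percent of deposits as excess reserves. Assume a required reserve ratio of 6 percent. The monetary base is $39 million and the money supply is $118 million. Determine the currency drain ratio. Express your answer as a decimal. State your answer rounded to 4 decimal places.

0.3085

Using m = M/MB = 118/39 ≈ 3.025641. From m = (1 + c)/(c + rr + e), rearranging gives 1 + c = m·(c + rr + e), so c·(1 − m) = m·(rr + e) − 1.
Hence c = [m·(rr + e) − 1]/(1 − m) = [3.025641 × (0.06 + 0.064) − 1] / (1 − 3.025641) ≈ 0.308456.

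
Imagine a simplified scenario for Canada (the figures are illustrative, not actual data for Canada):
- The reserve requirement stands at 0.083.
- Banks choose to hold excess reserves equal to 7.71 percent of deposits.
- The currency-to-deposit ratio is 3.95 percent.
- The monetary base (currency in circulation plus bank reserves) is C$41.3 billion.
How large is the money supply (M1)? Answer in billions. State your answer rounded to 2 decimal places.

The money multiplier is m = (1 + c) / (rr + e + c) = (1 + 0.0395) / (0.083 + 0.0771 + 0.0395) ≈ 5.20792.
So M = m × MB = 5.20792 × 41.3 ≈ 215.0871 billion.

C$215.09 billion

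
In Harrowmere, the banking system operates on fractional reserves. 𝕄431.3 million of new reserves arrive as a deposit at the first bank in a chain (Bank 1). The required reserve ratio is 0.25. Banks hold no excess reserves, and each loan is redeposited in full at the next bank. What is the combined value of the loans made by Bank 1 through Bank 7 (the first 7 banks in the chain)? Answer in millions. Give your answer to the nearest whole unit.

Bank i lends (1 − rr)^i of the original deposit: Bank 1 lends 431.3·0.7500 = 323.4750, Bank 2 lends 431.3·0.7500² ≈ 242.6063, and so on.
Summing a geometric series: total = 431.3·[0.7500·(1 − 0.7500^7) / (1 − 0.7500)] ≈ 1121.1852 million.

𝕄1121 million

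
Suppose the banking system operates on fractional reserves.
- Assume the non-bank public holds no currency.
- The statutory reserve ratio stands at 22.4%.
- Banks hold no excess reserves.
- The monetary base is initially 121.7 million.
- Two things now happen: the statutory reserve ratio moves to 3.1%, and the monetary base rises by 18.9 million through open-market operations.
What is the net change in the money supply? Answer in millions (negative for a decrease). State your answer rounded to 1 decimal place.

Before: m₁ = 1 / (0.224) ≈ 4.46429, MB₁ = 121.7, so M₁ = 4.46429 × 121.7 ≈ 543.3041 million.
After: m₂ = 1 / (0.031) ≈ 32.25806, MB₂ = 121.7 + 18.9 = 140.6, so M₂ = 32.25806 × 140.6 ≈ 4535.4832 million.
ΔM = M₂ − M₁ = 4535.4832 − 543.3041 = 3992.1791 million.

3992.2 million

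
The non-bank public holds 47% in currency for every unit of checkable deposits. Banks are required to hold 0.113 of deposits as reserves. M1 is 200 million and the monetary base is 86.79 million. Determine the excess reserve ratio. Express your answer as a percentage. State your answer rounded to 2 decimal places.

5.49%

Using m = M/MB = 200/86.79 ≈ 2.304413. Since m = (1 + c)/(c + rr + e), the denominator satisfies c + rr + e = (1 + c)/m = (1 + 0.47) / 2.304413 ≈ 0.637906.
With c = 0.47 and rr = 0.113, the excess reserve ratio is 0.637906 − 0.47 − 0.113 = 0.054906.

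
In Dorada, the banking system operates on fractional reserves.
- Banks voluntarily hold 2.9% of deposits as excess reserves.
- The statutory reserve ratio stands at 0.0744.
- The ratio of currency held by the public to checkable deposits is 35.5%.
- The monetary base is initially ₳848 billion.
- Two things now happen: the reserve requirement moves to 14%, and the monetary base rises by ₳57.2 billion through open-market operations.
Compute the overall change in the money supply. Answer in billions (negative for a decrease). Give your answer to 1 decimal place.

-165.9 billion

Before: m₁ = (1 + 0.355) / (0.0744 + 0.029 + 0.355) ≈ 2.95593, MB₁ = 848, so M₁ = 2.95593 × 848 ≈ 2506.6286 billion.
After: m₂ = (1 + 0.355) / (0.14 + 0.029 + 0.355) ≈ 2.58588, MB₂ = 848 + 57.2 = 905.2, so M₂ = 2.58588 × 905.2 ≈ 2340.7386 billion.
ΔM = M₂ − M₁ = 2340.7386 − 2506.6286 = -165.89 billion.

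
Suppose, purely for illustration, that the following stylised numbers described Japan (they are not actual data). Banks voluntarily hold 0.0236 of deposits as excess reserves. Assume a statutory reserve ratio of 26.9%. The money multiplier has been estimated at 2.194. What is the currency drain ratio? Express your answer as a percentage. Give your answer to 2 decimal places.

29.99%

Using m = 2.194. From m = (1 + c)/(c + rr + e), rearranging gives 1 + c = m·(c + rr + e), so c·(1 − m) = m·(rr + e) − 1.
Hence c = [m·(rr + e) − 1]/(1 − m) = [2.194 × (0.269 + 0.0236) − 1] / (1 − 2.194) ≈ 0.299862.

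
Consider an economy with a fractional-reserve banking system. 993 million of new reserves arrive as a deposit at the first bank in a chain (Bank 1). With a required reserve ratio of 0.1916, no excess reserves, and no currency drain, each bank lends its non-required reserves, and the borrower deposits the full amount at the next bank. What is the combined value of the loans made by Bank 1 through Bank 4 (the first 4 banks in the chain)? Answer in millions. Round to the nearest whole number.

2400 million

Bank i lends (1 − rr)^i of the original deposit: Bank 1 lends 993·0.8084 = 802.7412, Bank 2 lends 993·0.8084² ≈ 648.9360, and so on.
Summing a geometric series: total = 993·[0.8084·(1 − 0.8084^4) / (1 − 0.8084)] ≈ 2400.3636 million.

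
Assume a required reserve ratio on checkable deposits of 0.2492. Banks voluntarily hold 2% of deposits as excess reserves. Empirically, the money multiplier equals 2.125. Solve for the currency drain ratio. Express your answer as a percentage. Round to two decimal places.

38.04%

Using m = 2.125. From m = (1 + c)/(c + rr + e), rearranging gives 1 + c = m·(c + rr + e), so c·(1 − m) = m·(rr + e) − 1.
Hence c = [m·(rr + e) − 1]/(1 − m) = [2.125 × (0.2492 + 0.02) − 1] / (1 − 2.125) = 0.380400.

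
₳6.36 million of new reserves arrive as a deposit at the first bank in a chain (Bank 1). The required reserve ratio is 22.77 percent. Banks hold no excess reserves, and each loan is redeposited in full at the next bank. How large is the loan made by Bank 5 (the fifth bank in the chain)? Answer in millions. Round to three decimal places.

Each bank lends a fraction (1 − rr) = 0.7723 of the deposit it receives, so Bank 5 receives 6.36·0.7723^4 and lends 6.36·0.7723^5 ≈ 1.7474 million.

₳1.747 million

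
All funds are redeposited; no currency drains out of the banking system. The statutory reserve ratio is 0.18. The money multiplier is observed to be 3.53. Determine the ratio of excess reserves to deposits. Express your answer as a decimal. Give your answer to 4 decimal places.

0.1033

Using m = 3.53. Since m = (1 + c)/(c + rr + e), the denominator satisfies c + rr + e = (1 + c)/m = (1 + 0) / 3.53 ≈ 0.283286.
With c = 0 and rr = 0.18, the ratio of excess reserves to deposits is 0.283286 − 0 − 0.18 = 0.103286.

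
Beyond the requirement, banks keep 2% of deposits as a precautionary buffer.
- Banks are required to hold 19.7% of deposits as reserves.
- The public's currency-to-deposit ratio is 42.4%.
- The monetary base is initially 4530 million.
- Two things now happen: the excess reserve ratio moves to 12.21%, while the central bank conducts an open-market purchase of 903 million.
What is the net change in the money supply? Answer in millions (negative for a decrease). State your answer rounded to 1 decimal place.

Before: m₁ = (1 + 0.424) / (0.197 + 0.02 + 0.424) ≈ 2.221529, MB₁ = 4530, so M₁ = 2.221529 × 4530 ≈ 10063.5264 million.
After: m₂ = (1 + 0.424) / (0.197 + 0.1221 + 0.424) ≈ 1.916297, MB₂ = 4530 + 903 = 5433, so M₂ = 1.916297 × 5433 ≈ 10411.2416 million.
ΔM = M₂ − M₁ = 10411.2416 − 10063.5264 = 347.7152 million.

347.7 million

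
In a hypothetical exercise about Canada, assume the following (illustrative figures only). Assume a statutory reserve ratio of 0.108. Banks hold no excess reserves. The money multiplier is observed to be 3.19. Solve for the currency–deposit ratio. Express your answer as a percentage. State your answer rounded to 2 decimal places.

29.93%

Using m = 3.19. From m = (1 + c)/(c + rr + e), rearranging gives 1 + c = m·(c + rr + e), so c·(1 − m) = m·(rr + e) − 1.
Hence c = [m·(rr + e) − 1]/(1 − m) = [3.19 × (0.108 + 0) − 1] / (1 − 3.19) ≈ 0.299306.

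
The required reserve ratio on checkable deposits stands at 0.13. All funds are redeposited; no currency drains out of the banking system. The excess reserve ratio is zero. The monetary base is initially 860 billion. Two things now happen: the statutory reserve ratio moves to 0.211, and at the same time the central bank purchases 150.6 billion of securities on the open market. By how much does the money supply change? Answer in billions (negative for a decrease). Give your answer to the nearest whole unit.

-1826 billion

Before: m₁ = 1 / (0.13) ≈ 7.69231, MB₁ = 860, so M₁ = 7.69231 × 860 = 6615.3866 billion.
After: m₂ = 1 / (0.211) ≈ 4.73934, MB₂ = 860 + 150.6 = 1010.6, so M₂ = 4.73934 × 1010.6 ≈ 4789.577 billion.
ΔM = M₂ − M₁ = 4789.577 − 6615.3866 = -1825.8096 billion.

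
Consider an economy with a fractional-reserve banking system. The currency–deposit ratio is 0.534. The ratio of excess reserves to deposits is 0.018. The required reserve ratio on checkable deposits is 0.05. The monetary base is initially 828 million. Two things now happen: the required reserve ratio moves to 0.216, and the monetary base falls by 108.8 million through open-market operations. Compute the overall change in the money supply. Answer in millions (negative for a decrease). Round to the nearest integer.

Before: m₁ = (1 + 0.534) / (0.05 + 0.018 + 0.534) ≈ 2.5482, MB₁ = 828, so M₁ = 2.5482 × 828 = 2109.9096 million.
After: m₂ = (1 + 0.534) / (0.216 + 0.018 + 0.534) ≈ 1.9974, MB₂ = 828 − 108.8 = 719.2, so M₂ = 1.9974 × 719.2 ≈ 1436.5301 million.
ΔM = M₂ − M₁ = 1436.5301 − 2109.9096 = -673.3795 million.

-673 million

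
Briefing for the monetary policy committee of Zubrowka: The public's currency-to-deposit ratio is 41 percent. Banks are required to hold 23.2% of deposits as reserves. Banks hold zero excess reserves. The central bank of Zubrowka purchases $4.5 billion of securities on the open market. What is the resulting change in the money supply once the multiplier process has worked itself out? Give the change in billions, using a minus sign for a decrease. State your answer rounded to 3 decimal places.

$9.883 billion

The money multiplier is m = (1 + c) / (rr + c) = (1 + 0.41) / (0.232 + 0.41) ≈ 2.19626.
The purchase adds 4.5 billion of base, so ΔM = m × ΔMB = 2.19626 × (+4.5) ≈ 9.8832 billion.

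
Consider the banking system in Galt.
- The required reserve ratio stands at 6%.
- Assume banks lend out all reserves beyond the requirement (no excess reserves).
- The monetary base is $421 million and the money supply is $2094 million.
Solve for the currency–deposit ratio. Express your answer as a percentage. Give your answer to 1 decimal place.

17.7%

Using m = M/MB = 2094/421 ≈ 4.973872. From m = (1 + c)/(c + rr + e), rearranging gives 1 + c = m·(c + rr + e), so c·(1 − m) = m·(rr + e) − 1.
Hence c = [m·(rr + e) − 1]/(1 − m) = [4.973872 × (0.06 + 0) − 1] / (1 − 4.973872) ≈ 0.176545.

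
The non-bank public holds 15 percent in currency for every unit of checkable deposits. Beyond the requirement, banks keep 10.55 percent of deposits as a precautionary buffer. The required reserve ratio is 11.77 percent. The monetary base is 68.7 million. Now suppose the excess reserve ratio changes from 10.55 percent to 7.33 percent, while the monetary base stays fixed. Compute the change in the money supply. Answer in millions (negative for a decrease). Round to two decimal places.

Initially m₁ = (1 + 0.15) / (0.1177 + 0.1055 + 0.15) ≈ 3.08146, so M₁ = 3.08146 × 68.7 ≈ 211.6963 million.
After the change m₂ = (1 + 0.15) / (0.1177 + 0.0733 + 0.15) ≈ 3.37243, so M₂ = 3.37243 × 68.7 ≈ 231.6859 million.
ΔM = M₂ − M₁ = 231.6859 − 211.6963 = 19.9896 million.

19.99 million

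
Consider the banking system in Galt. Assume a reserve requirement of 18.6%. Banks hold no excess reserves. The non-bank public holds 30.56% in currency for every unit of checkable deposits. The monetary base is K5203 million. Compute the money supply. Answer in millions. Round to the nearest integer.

K13818 million

The money multiplier is m = (1 + c) / (rr + c) = (1 + 0.3056) / (0.186 + 0.3056) ≈ 2.65582.
So M = m × MB = 2.65582 × 5203 ≈ 13818.2315 million.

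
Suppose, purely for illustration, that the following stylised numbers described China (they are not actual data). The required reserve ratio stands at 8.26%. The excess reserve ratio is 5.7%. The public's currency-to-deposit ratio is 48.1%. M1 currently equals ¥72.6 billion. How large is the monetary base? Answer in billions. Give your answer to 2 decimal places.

¥30.42 billion

The money multiplier is m = (1 + c) / (rr + e + c) = (1 + 0.481) / (0.0826 + 0.057 + 0.481) ≈ 2.38640.
MB = M / m = 72.6 / 2.38640 ≈ 30.4224 billion.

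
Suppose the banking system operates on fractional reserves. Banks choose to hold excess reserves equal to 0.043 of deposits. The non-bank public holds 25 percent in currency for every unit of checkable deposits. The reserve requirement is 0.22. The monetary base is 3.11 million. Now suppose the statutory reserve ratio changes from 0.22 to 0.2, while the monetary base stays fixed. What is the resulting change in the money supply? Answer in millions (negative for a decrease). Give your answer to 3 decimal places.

Initially m₁ = (1 + 0.25) / (0.22 + 0.043 + 0.25) ≈ 2.43665, so M₁ = 2.43665 × 3.11 ≈ 7.578 million.
After the change m₂ = (1 + 0.25) / (0.2 + 0.043 + 0.25) ≈ 2.53550, so M₂ = 2.53550 × 3.11 ≈ 7.8854 million.
ΔM = M₂ − M₁ = 7.8854 − 7.578 = 0.3074 million.

0.307 million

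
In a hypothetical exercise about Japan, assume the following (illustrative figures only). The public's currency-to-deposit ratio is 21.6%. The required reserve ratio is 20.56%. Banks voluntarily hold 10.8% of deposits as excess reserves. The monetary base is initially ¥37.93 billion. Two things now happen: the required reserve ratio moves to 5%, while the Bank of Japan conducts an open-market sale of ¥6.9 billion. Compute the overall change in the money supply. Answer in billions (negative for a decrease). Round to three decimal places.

Before: m₁ = (1 + 0.216) / (0.2056 + 0.108 + 0.216) ≈ 2.296073, MB₁ = 37.93, so M₁ = 2.296073 × 37.93 ≈ 87.09 billion.
After: m₂ = (1 + 0.216) / (0.05 + 0.108 + 0.216) ≈ 3.251337, MB₂ = 37.93 − 6.9 = 31.03, so M₂ = 3.251337 × 31.03 ≈ 100.889 billion.
ΔM = M₂ − M₁ = 100.889 − 87.09 = 13.799 billion.

¥13.799 billion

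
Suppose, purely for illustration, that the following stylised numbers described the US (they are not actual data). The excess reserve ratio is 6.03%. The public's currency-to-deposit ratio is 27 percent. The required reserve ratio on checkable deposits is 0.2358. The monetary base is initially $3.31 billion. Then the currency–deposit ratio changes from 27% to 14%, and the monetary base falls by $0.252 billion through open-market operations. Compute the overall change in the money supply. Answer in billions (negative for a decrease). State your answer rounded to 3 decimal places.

$0.568 billion

Before: m₁ = (1 + 0.27) / (0.2358 + 0.0603 + 0.27) ≈ 2.24342, MB₁ = 3.31, so M₁ = 2.24342 × 3.31 ≈ 7.4257 billion.
After: m₂ = (1 + 0.14) / (0.2358 + 0.0603 + 0.14) ≈ 2.61408, MB₂ = 3.31 − 0.252 = 3.058, so M₂ = 2.61408 × 3.058 ≈ 7.9939 billion.
ΔM = M₂ − M₁ = 7.9939 − 7.4257 = 0.5682 billion.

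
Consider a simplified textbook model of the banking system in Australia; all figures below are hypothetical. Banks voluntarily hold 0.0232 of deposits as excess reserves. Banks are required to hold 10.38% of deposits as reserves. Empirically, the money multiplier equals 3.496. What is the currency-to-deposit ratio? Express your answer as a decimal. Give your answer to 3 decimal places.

Using m = 3.496. From m = (1 + c)/(c + rr + e), rearranging gives 1 + c = m·(c + rr + e), so c·(1 − m) = m·(rr + e) − 1.
Hence c = [m·(rr + e) − 1]/(1 − m) = [3.496 × (0.1038 + 0.0232) − 1] / (1 − 3.496) ≈ 0.222760.

0.223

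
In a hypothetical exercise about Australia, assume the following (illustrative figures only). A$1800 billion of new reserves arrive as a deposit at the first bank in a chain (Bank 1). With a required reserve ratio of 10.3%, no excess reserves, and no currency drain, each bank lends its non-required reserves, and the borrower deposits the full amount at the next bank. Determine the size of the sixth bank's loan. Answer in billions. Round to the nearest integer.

Each bank lends a fraction (1 − rr) = 0.8970 of the deposit it receives, so Bank 6 receives 1800·0.8970^5 and lends 1800·0.8970^6 ≈ 937.6206 billion.

A$938 billion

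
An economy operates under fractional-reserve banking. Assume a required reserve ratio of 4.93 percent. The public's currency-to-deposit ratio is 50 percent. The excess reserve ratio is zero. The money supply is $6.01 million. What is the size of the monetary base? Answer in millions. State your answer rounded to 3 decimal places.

$2.201 million

The money multiplier is m = (1 + c) / (rr + c) = (1 + 0.5) / (0.0493 + 0.5) ≈ 2.73075.
MB = M / m = 6.01 / 2.73075 ≈ 2.2009 million.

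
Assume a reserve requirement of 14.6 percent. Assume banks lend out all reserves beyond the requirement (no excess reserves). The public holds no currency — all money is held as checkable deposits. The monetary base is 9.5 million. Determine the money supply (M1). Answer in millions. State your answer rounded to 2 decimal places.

65.07 million

With no currency drain or excess reserves, the money multiplier is m = 1/rr = 1/0.146 ≈ 6.8493.
Money supply M = m × MB = 6.8493 × 9.5 ≈ 65.0684 million.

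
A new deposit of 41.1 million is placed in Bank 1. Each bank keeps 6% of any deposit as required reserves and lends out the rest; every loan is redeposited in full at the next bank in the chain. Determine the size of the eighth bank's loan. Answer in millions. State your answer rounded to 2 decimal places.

25.05 million

Each bank lends a fraction (1 − rr) = 0.9400 of the deposit it receives, so Bank 8 receives 41.1·0.9400^7 and lends 41.1·0.9400^8 ≈ 25.0533 million.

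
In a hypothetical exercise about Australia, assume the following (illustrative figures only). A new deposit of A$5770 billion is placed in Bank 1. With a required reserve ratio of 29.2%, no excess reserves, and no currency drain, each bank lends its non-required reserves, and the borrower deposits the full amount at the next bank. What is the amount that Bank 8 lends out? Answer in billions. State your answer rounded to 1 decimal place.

Each bank lends a fraction (1 − rr) = 0.7080 of the deposit it receives, so Bank 8 receives 5770·0.7080^7 and lends 5770·0.7080^8 ≈ 364.2855 billion.

A$364.3 billion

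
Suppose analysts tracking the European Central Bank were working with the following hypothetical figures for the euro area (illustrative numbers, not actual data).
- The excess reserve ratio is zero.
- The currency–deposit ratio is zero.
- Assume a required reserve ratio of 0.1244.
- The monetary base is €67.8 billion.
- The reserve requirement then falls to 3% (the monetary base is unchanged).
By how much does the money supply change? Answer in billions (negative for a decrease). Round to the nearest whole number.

€1715 billion

Initially m₁ = 1 / (0.1244) ≈ 8.0386, so M₁ = 8.0386 × 67.8 ≈ 545.0171 billion.
After the change m₂ = 1 / (0.03) ≈ 33.3333, so M₂ = 33.3333 × 67.8 ≈ 2259.9977 billion.
ΔM = M₂ − M₁ = 2259.9977 − 545.0171 = 1714.9806 billion.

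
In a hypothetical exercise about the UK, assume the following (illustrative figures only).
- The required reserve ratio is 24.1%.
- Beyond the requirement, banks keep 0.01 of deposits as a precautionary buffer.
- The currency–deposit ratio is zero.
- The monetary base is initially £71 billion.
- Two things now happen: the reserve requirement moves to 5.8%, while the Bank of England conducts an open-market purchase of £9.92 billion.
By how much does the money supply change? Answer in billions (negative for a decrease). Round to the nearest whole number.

Before: m₁ = 1 / (0.241 + 0.01) ≈ 3.9841, MB₁ = 71, so M₁ = 3.9841 × 71 = 282.8711 billion.
After: m₂ = 1 / (0.058 + 0.01) ≈ 14.7059, MB₂ = 71 + 9.92 = 80.92, so M₂ = 14.7059 × 80.92 ≈ 1190.0014 billion.
ΔM = M₂ − M₁ = 1190.0014 − 282.8711 = 907.1303 billion.

£907 billion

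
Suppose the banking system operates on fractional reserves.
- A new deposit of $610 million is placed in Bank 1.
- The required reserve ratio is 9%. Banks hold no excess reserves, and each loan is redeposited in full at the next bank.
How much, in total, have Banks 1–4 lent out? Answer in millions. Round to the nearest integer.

Bank i lends (1 − rr)^i of the original deposit: Bank 1 lends 610·0.9100 = 555.1000, Bank 2 lends 610·0.9100² = 505.1410, and so on.
Summing a geometric series: total = 610·[0.9100·(1 − 0.9100^4) / (1 − 0.9100)] ≈ 1938.2266 million.

$1938 million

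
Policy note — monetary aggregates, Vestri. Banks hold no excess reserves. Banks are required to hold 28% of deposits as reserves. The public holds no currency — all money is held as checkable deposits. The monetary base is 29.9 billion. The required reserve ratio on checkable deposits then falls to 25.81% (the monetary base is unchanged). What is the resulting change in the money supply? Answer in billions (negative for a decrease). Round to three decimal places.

9.061 billion

Initially m₁ = 1 / (0.28) ≈ 3.571429, so M₁ = 3.571429 × 29.9 ≈ 106.7857 billion.
After the change m₂ = 1 / (0.2581) ≈ 3.874467, so M₂ = 3.874467 × 29.9 ≈ 115.8466 billion.
ΔM = M₂ − M₁ = 115.8466 − 106.7857 = 9.0609 billion.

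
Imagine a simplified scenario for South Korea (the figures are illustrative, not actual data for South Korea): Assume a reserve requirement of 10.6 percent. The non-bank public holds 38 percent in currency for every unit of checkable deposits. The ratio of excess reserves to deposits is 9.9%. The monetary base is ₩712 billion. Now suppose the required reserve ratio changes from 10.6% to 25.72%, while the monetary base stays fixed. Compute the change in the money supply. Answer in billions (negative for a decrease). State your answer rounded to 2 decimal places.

Initially m₁ = (1 + 0.38) / (0.106 + 0.099 + 0.38) ≈ 2.358974, so M₁ = 2.358974 × 712 ≈ 1679.5895 billion.
After the change m₂ = (1 + 0.38) / (0.2572 + 0.099 + 0.38) ≈ 1.874491, so M₂ = 1.874491 × 712 ≈ 1334.6376 billion.
ΔM = M₂ − M₁ = 1334.6376 − 1679.5895 = -344.9519 billion.

-344.95 billion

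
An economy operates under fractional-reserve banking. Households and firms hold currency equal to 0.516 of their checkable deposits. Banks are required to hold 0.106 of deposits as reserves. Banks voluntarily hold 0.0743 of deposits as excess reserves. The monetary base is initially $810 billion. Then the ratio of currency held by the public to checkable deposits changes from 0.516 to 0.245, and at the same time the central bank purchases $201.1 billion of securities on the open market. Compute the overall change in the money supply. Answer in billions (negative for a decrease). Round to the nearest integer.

Before: m₁ = (1 + 0.516) / (0.106 + 0.0743 + 0.516) ≈ 2.17722, MB₁ = 810, so M₁ = 2.17722 × 810 = 1763.5482 billion.
After: m₂ = (1 + 0.245) / (0.106 + 0.0743 + 0.245) ≈ 2.92735, MB₂ = 810 + 201.1 = 1011.1, so M₂ = 2.92735 × 1011.1 ≈ 2959.8436 billion.
ΔM = M₂ − M₁ = 2959.8436 − 1763.5482 = 1196.2954 billion.

$1196 billion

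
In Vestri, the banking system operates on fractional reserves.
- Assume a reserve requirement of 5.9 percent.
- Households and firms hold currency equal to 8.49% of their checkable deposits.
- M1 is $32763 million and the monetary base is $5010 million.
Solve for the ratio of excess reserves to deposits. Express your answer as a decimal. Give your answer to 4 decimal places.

Using m = M/MB = 32763/5010 ≈ 6.539521. Since m = (1 + c)/(c + rr + e), the denominator satisfies c + rr + e = (1 + c)/m = (1 + 0.0849) / 6.539521 = 0.165899.
With c = 0.0849 and rr = 0.059, the ratio of excess reserves to deposits is 0.165899 − 0.0849 − 0.059 = 0.021999.

0.0220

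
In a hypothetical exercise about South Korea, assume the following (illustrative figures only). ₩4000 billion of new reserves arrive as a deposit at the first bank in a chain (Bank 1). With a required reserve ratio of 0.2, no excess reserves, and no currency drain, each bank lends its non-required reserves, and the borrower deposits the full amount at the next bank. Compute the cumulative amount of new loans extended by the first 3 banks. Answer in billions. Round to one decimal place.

Bank i lends (1 − rr)^i of the original deposit: Bank 1 lends 4000·0.8000 = 3200.0000, Bank 2 lends 4000·0.8000² = 2560.0000, and so on.
Summing a geometric series: total = 4000·[0.8000·(1 − 0.8000^3) / (1 − 0.8000)] = 7808.0000 billion.

₩7808.0 billion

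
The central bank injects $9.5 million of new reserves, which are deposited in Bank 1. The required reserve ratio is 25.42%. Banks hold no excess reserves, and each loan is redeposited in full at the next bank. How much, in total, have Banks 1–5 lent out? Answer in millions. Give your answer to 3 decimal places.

$21.441 million

Bank i lends (1 − rr)^i of the original deposit: Bank 1 lends 9.5·0.7458 = 7.0851, Bank 2 lends 9.5·0.7458² ≈ 5.2841, and so on.
Summing a geometric series: total = 9.5·[0.7458·(1 − 0.7458^5) / (1 − 0.7458)] ≈ 21.4411 million.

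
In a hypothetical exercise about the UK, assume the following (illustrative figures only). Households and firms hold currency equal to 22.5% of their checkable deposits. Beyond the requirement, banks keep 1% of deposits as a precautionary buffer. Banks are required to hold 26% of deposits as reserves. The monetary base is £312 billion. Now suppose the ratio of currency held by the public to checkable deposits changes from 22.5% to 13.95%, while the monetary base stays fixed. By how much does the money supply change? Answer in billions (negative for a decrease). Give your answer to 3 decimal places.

Initially m₁ = (1 + 0.225) / (0.26 + 0.01 + 0.225) ≈ 2.4747475, so M₁ = 2.4747475 × 312 ≈ 772.1212 billion.
After the change m₂ = (1 + 0.1395) / (0.26 + 0.01 + 0.1395) ≈ 2.7826618, so M₂ = 2.7826618 × 312 ≈ 868.1905 billion.
ΔM = M₂ − M₁ = 868.1905 − 772.1212 = 96.0693 billion.

£96.069 billion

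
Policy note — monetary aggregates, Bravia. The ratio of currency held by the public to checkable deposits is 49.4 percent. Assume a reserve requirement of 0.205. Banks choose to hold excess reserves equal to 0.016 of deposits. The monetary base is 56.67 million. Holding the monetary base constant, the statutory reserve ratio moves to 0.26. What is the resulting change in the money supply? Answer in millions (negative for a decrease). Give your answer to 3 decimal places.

-8.458 million

Initially m₁ = (1 + 0.494) / (0.205 + 0.016 + 0.494) ≈ 2.089510, so M₁ = 2.089510 × 56.67 ≈ 118.4125 million.
After the change m₂ = (1 + 0.494) / (0.26 + 0.016 + 0.494) ≈ 1.940260, so M₂ = 1.940260 × 56.67 ≈ 109.9545 million.
ΔM = M₂ − M₁ = 109.9545 − 118.4125 = -8.458 million.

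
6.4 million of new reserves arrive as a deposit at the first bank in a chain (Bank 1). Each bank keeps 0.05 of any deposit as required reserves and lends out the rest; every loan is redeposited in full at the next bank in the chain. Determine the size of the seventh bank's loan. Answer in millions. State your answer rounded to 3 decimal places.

4.469 million

Each bank lends a fraction (1 − rr) = 0.9500 of the deposit it receives, so Bank 7 receives 6.4·0.9500^6 and lends 6.4·0.9500^7 ≈ 4.4694 million.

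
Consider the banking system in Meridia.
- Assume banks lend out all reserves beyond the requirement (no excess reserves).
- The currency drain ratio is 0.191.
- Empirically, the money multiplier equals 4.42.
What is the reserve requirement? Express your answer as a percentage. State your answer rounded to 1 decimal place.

7.8%

Using m = 4.42. Since m = (1 + c)/(c + rr + e), the denominator satisfies c + rr + e = (1 + c)/m = (1 + 0.191) / 4.42 ≈ 0.269457.
With c = 0.191 and e = 0, the reserve requirement is 0.269457 − 0.191 − 0 = 0.078457.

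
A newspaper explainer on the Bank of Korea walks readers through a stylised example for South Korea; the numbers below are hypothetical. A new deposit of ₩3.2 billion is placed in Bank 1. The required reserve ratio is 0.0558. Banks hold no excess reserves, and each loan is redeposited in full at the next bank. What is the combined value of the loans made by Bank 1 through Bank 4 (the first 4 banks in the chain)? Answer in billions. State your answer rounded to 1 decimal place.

Bank i lends (1 − rr)^i of the original deposit: Bank 1 lends 3.2·0.9442 ≈ 3.0214, Bank 2 lends 3.2·0.9442² ≈ 2.8528, and so on.
Summing a geometric series: total = 3.2·[0.9442·(1 − 0.9442^4) / (1 − 0.9442)] ≈ 11.1113 billion.

₩11.1 billion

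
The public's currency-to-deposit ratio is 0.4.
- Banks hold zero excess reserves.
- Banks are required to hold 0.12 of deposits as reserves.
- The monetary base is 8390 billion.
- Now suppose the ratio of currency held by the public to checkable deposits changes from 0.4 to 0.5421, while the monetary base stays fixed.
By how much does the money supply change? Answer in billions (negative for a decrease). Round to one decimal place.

-3047.3 billion

Initially m₁ = (1 + 0.4) / (0.12 + 0.4) ≈ 2.692308, so M₁ = 2.692308 × 8390 ≈ 22588.4641 billion.
After the change m₂ = (1 + 0.5421) / (0.12 + 0.5421) ≈ 2.329104, so M₂ = 2.329104 × 8390 ≈ 19541.1826 billion.
ΔM = M₂ − M₁ = 19541.1826 − 22588.4641 = -3047.2815 billion.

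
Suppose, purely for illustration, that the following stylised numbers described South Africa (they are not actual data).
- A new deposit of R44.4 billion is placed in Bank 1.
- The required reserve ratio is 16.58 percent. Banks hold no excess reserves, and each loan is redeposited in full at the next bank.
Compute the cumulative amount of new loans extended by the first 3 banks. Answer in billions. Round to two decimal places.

R93.71 billion

Bank i lends (1 − rr)^i of the original deposit: Bank 1 lends 44.4·0.8342 ≈ 37.0385, Bank 2 lends 44.4·0.8342² ≈ 30.8975, and so on.
Summing a geometric series: total = 44.4·[0.8342·(1 − 0.8342^3) / (1 − 0.8342)] ≈ 93.7107 billion.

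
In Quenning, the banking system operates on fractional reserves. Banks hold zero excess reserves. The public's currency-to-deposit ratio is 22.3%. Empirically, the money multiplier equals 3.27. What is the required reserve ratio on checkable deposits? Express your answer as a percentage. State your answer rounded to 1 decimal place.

Using m = 3.27. Since m = (1 + c)/(c + rr + e), the denominator satisfies c + rr + e = (1 + c)/m = (1 + 0.223) / 3.27 ≈ 0.374006.
With c = 0.223 and e = 0, the required reserve ratio on checkable deposits is 0.374006 − 0.223 − 0 = 0.151006.

15.1%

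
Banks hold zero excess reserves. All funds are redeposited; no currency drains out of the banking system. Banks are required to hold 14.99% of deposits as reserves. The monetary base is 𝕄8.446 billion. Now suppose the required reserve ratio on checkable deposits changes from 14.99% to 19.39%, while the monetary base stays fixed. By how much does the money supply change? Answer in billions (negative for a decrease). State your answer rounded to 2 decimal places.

Initially m₁ = 1 / (0.1499) ≈ 6.6711, so M₁ = 6.6711 × 8.446 ≈ 56.3441 billion.
After the change m₂ = 1 / (0.1939) ≈ 5.1573, so M₂ = 5.1573 × 8.446 ≈ 43.5586 billion.
ΔM = M₂ − M₁ = 43.5586 − 56.3441 = -12.7855 billion.

-12.79 billion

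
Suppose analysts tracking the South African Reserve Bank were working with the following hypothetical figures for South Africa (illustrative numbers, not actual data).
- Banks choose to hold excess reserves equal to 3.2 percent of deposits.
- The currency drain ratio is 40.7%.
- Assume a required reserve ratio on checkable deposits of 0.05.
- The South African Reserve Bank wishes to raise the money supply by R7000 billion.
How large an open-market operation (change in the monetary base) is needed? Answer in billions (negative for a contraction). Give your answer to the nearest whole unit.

The money multiplier is m = (1 + c) / (rr + e + c) = (1 + 0.407) / (0.05 + 0.032 + 0.407) ≈ 2.87730.
ΔMB = ΔM / m = (+7000) / 2.87730 ≈ 2432.8363 billion.

R2433 billion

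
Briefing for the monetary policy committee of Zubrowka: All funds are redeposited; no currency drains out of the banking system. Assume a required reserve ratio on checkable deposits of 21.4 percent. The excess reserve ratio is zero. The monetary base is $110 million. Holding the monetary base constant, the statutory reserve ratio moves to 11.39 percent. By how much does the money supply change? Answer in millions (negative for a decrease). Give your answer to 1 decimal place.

$451.7 million

Initially m₁ = 1 / (0.214) ≈ 4.67290, so M₁ = 4.67290 × 110 = 514.019 million.
After the change m₂ = 1 / (0.1139) ≈ 8.77963, so M₂ = 8.77963 × 110 = 965.7593 million.
ΔM = M₂ − M₁ = 965.7593 − 514.019 = 451.7403 million.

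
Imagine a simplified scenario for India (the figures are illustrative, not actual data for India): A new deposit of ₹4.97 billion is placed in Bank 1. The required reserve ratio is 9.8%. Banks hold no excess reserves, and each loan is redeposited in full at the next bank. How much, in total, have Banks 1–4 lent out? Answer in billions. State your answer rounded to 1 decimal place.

₹15.5 billion

Bank i lends (1 − rr)^i of the original deposit: Bank 1 lends 4.97·0.9020 ≈ 4.4829, Bank 2 lends 4.97·0.9020² ≈ 4.0436, and so on.
Summing a geometric series: total = 4.97·[0.9020·(1 − 0.9020^4) / (1 − 0.9020)] ≈ 15.4638 billion.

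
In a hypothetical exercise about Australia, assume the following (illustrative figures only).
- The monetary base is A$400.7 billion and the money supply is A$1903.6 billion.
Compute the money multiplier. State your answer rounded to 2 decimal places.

4.75

The money multiplier is m = M / MB = 1903.6 / 400.7 ≈ 4.75069.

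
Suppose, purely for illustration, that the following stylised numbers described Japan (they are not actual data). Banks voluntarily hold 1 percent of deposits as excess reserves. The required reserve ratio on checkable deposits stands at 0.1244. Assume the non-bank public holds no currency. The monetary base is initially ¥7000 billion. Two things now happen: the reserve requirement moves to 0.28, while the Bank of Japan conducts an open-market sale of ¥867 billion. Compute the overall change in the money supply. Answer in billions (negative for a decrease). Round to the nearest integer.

Before: m₁ = 1 / (0.1244 + 0.01) ≈ 7.44048, MB₁ = 7000, so M₁ = 7.44048 × 7000 = 52083.36 billion.
After: m₂ = 1 / (0.28 + 0.01) ≈ 3.44828, MB₂ = 7000 − 867 = 6133, so M₂ = 3.44828 × 6133 ≈ 21148.3012 billion.
ΔM = M₂ − M₁ = 21148.3012 − 52083.36 = -30935.0588 billion.

-30935 billion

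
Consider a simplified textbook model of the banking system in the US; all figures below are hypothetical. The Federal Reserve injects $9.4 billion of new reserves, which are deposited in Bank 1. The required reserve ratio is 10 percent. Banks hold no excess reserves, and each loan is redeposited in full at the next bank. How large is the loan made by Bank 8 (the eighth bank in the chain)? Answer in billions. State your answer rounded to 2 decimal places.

Each bank lends a fraction (1 − rr) = 0.9000 of the deposit it receives, so Bank 8 receives 9.4·0.9000^7 and lends 9.4·0.9000^8 ≈ 4.0464 billion.

$4.05 billion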